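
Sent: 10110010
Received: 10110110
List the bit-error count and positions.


XOR: 00000100

1 error(s) at position(s): 5


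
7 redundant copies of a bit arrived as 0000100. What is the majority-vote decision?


Ones: 1 out of 7
Threshold: 4

0 (1/7 voted 1)


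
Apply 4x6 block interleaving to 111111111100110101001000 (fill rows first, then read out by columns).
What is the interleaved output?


Matrix:
  111111
  111100
  110101
  001000
Read columns: 111011101101111010001010

111011101101111010001010


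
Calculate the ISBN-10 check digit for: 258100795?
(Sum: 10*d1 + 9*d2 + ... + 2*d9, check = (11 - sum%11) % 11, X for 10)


Weighted sum: 201
201 mod 11 = 3

Check digit: 8


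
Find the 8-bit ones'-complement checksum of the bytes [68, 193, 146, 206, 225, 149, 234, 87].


Sum = 1308 mod 256 = 28
Complement = 227

227


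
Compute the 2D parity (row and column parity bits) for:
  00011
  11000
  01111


Row parities: 000
Column parities: 10100

Row P: 000, Col P: 10100, Corner: 0


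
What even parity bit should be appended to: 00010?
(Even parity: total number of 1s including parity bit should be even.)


Number of 1s in data: 1
Parity bit: 1

1


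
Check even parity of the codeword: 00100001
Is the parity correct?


Number of 1s: 2

Yes, parity is correct (2 ones)


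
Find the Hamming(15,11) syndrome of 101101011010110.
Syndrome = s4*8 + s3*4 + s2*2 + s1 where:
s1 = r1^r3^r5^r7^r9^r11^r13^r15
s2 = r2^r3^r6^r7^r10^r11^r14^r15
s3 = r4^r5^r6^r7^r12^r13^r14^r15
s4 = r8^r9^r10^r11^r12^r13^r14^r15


s1=1, s2=0, s3=0, s4=1

Syndrome = 9 (error at position 9)


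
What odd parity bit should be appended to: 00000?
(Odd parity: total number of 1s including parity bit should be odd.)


Number of 1s in data: 0
Parity bit: 1

1


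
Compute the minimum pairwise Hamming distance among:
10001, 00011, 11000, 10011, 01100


Comparing all pairs, minimum distance: 1
Can detect 0 errors, correct 0 errors

1


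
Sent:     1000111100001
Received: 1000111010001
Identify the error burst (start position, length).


XOR: 0000000110000

Burst at position 7, length 2


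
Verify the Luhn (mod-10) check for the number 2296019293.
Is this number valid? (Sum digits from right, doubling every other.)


Luhn sum = 45
45 mod 10 = 5

Invalid (Luhn sum mod 10 = 5)


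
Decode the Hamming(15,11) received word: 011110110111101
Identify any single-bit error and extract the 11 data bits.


Syndrome = 0: no error detected

Data: 11010111101 (no errors)


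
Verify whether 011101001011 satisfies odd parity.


Number of 1s: 7

Yes, parity is correct (7 ones)


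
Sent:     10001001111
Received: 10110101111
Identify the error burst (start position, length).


XOR: 00111100000

Burst at position 2, length 4


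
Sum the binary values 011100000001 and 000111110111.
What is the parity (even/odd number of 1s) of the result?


011100000001 = 1793
000111110111 = 503
Sum = 2296 = 100011111000
1s count = 6

even parity (6 ones in 100011111000)


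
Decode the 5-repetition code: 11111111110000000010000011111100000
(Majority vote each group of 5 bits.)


Groups: 11111, 11111, 00000, 00010, 00001, 11111, 00000
Majority votes: 1100010

1100010


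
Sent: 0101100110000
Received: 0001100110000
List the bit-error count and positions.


XOR: 0100000000000

1 error(s) at position(s): 1


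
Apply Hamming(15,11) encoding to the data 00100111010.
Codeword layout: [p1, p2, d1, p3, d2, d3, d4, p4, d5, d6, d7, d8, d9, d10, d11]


Parity bits: p1=1, p2=0, p3=1, p4=0

100101000111010


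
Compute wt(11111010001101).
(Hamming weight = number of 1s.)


Counting 1s in 11111010001101

9


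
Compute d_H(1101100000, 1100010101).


XOR: 0001110101
Count of 1s: 5

5


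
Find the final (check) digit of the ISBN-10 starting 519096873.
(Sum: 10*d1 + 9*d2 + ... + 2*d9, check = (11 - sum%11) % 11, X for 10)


Weighted sum: 274
274 mod 11 = 10

Check digit: 1


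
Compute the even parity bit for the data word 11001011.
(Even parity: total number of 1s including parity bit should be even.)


Number of 1s in data: 5
Parity bit: 1

1


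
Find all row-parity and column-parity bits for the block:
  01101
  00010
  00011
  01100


Row parities: 1100
Column parities: 00000

Row P: 1100, Col P: 00000, Corner: 0


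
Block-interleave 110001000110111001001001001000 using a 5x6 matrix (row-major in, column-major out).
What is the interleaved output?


Matrix:
  110001
  000110
  111001
  001001
  001000
Read columns: 101001010000111010000100010110

101001010000111010000100010110


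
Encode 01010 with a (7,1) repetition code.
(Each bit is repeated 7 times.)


Each bit -> 7 copies

00000001111111000000011111110000000


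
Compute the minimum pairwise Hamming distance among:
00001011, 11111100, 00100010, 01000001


Comparing all pairs, minimum distance: 3
Can detect 2 errors, correct 1 errors

3


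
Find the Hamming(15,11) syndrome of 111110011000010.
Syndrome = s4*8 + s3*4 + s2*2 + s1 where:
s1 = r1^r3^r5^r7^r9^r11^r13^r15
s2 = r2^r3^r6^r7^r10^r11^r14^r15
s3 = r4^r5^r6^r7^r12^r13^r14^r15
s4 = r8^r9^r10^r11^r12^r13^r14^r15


s1=0, s2=1, s3=1, s4=1

Syndrome = 14 (error at position 14)


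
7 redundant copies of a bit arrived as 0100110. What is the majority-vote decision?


Ones: 3 out of 7
Threshold: 4

0 (3/7 voted 1)


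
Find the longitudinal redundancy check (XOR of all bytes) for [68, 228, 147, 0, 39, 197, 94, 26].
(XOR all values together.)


XOR chain: 68 ^ 228 ^ 147 ^ 0 ^ 39 ^ 197 ^ 94 ^ 26 = 149

149


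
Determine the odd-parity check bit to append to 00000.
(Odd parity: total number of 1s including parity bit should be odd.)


Number of 1s in data: 0
Parity bit: 1

1


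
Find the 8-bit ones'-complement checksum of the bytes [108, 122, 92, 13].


Sum = 335 mod 256 = 79
Complement = 176

176


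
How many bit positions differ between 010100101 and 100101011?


XOR: 110001110
Count of 1s: 5

5


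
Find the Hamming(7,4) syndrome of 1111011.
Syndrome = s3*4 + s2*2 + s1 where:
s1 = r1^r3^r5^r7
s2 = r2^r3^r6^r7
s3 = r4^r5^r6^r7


s1=1, s2=0, s3=1

Syndrome = 5 (error at position 5)


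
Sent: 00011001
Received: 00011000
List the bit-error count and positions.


XOR: 00000001

1 error(s) at position(s): 7


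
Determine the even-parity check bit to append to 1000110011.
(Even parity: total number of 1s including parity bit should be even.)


Number of 1s in data: 5
Parity bit: 1

1


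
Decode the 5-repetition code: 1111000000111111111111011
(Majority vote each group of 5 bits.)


Groups: 11110, 00000, 11111, 11111, 11011
Majority votes: 10111

10111


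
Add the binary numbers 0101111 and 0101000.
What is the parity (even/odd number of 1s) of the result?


0101111 = 47
0101000 = 40
Sum = 87 = 1010111
1s count = 5

odd parity (5 ones in 1010111)


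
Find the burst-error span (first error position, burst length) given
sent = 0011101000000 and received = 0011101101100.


XOR: 0000000101100

Burst at position 7, length 4


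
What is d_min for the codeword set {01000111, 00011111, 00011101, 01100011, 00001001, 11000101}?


Comparing all pairs, minimum distance: 1
Can detect 0 errors, correct 0 errors

1


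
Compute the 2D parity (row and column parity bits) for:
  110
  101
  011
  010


Row parities: 0001
Column parities: 010

Row P: 0001, Col P: 010, Corner: 1


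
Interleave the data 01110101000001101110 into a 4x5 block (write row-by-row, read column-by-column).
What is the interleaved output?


Matrix:
  01110
  10100
  00011
  01110
Read columns: 01001001110110110010

01001001110110110010


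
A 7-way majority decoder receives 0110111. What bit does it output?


Ones: 5 out of 7
Threshold: 4

1 (5/7 voted 1)


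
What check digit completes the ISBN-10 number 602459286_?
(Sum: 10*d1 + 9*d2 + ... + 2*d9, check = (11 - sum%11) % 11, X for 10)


Weighted sum: 223
223 mod 11 = 3

Check digit: 8


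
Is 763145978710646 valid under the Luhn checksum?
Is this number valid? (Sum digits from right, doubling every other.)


Luhn sum = 68
68 mod 10 = 8

Invalid (Luhn sum mod 10 = 8)


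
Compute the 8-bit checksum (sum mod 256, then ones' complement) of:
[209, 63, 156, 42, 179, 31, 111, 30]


Sum = 821 mod 256 = 53
Complement = 202

202


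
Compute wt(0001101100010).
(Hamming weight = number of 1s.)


Counting 1s in 0001101100010

5


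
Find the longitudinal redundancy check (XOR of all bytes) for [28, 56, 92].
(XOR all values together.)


XOR chain: 28 ^ 56 ^ 92 = 120

120


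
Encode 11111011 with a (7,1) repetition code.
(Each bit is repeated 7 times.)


Each bit -> 7 copies

11111111111111111111111111111111111000000011111111111111


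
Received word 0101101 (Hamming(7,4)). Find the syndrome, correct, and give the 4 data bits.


Syndrome = 4: error at position 4

Data: 0101 (corrected bit 4)


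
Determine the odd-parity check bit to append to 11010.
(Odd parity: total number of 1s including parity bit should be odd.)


Number of 1s in data: 3
Parity bit: 0

0


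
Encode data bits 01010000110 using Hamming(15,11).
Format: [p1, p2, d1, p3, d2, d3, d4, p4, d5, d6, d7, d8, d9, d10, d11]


Parity bits: p1=1, p2=0, p3=0, p4=0

100010100000110


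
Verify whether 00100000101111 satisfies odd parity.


Number of 1s: 6

No, parity error (6 ones)


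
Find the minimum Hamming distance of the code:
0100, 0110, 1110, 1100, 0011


Comparing all pairs, minimum distance: 1
Can detect 0 errors, correct 0 errors

1


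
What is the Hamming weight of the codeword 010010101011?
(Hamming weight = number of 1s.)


Counting 1s in 010010101011

6


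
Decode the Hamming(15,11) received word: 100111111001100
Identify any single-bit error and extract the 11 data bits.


Syndrome = 1: error at position 1

Data: 01111001100 (corrected bit 1)


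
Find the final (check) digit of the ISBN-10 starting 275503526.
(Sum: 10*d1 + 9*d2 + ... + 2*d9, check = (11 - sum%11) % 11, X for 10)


Weighted sum: 211
211 mod 11 = 2

Check digit: 9


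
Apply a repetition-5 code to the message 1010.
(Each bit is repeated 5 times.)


Each bit -> 5 copies

11111000001111100000


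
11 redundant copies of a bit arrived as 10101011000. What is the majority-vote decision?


Ones: 5 out of 11
Threshold: 6

0 (5/11 voted 1)


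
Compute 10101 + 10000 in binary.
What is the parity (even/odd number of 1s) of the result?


10101 = 21
10000 = 16
Sum = 37 = 100101
1s count = 3

odd parity (3 ones in 100101)


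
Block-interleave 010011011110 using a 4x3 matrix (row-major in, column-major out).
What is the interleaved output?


Matrix:
  010
  011
  011
  110
Read columns: 000111110110

000111110110


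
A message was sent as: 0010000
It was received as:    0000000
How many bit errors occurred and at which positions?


XOR: 0010000

1 error(s) at position(s): 2


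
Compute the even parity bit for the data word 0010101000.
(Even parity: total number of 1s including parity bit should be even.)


Number of 1s in data: 3
Parity bit: 1

1


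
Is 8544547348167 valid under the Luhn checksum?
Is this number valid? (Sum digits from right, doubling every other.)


Luhn sum = 69
69 mod 10 = 9

Invalid (Luhn sum mod 10 = 9)


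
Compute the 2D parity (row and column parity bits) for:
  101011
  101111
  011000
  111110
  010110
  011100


Row parities: 010111
Column parities: 101000

Row P: 010111, Col P: 101000, Corner: 0


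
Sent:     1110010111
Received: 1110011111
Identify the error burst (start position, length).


XOR: 0000001000

Burst at position 6, length 1


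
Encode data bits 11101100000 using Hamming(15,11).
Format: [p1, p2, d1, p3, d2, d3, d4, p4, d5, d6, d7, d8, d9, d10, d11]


Parity bits: p1=1, p2=1, p3=0, p4=0

111011001100000


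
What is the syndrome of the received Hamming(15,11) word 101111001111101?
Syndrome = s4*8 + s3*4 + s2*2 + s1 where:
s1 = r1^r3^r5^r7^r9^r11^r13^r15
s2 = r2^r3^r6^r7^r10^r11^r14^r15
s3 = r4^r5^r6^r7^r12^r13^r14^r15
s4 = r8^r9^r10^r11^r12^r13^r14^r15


s1=1, s2=1, s3=0, s4=0

Syndrome = 3 (error at position 3)


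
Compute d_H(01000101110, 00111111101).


XOR: 01111010011
Count of 1s: 7

7


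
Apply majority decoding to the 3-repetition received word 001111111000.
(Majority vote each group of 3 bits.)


Groups: 001, 111, 111, 000
Majority votes: 0110

0110


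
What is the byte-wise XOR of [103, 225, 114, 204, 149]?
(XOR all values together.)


XOR chain: 103 ^ 225 ^ 114 ^ 204 ^ 149 = 173

173


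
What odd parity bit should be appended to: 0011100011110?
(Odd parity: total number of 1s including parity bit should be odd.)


Number of 1s in data: 7
Parity bit: 0

0


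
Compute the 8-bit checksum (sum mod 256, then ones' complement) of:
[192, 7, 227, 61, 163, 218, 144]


Sum = 1012 mod 256 = 244
Complement = 11

11


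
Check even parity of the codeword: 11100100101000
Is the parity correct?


Number of 1s: 6

Yes, parity is correct (6 ones)


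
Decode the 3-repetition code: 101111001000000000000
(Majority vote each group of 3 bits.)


Groups: 101, 111, 001, 000, 000, 000, 000
Majority votes: 1100000

1100000


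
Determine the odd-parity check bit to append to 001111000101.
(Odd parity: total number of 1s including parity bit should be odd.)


Number of 1s in data: 6
Parity bit: 1

1


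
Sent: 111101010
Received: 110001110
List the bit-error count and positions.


XOR: 001100100

3 error(s) at position(s): 2, 3, 6


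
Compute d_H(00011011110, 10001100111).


XOR: 10010111001
Count of 1s: 6

6


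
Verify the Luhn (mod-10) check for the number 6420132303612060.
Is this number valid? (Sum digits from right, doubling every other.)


Luhn sum = 37
37 mod 10 = 7

Invalid (Luhn sum mod 10 = 7)


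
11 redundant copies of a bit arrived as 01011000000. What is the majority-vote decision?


Ones: 3 out of 11
Threshold: 6

0 (3/11 voted 1)


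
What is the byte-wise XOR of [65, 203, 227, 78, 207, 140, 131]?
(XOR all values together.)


XOR chain: 65 ^ 203 ^ 227 ^ 78 ^ 207 ^ 140 ^ 131 = 231

231


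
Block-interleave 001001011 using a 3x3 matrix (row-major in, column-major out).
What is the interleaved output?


Matrix:
  001
  001
  011
Read columns: 000001111

000001111


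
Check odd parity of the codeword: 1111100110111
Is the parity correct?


Number of 1s: 10

No, parity error (10 ones)


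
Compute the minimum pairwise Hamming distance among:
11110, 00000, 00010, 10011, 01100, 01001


Comparing all pairs, minimum distance: 1
Can detect 0 errors, correct 0 errors

1


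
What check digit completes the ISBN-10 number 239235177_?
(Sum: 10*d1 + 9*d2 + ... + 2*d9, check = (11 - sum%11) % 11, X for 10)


Weighted sum: 215
215 mod 11 = 6

Check digit: 5


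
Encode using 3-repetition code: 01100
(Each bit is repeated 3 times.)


Each bit -> 3 copies

000111111000000


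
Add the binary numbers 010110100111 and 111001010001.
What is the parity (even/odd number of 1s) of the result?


010110100111 = 1447
111001010001 = 3665
Sum = 5112 = 1001111111000
1s count = 8

even parity (8 ones in 1001111111000)


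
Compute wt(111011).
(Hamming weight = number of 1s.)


Counting 1s in 111011

5


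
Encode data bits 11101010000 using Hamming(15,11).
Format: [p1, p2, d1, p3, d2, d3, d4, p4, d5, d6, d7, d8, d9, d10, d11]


Parity bits: p1=0, p2=1, p3=0, p4=0

011011001010000


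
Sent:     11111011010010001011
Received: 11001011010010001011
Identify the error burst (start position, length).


XOR: 00110000000000000000

Burst at position 2, length 2


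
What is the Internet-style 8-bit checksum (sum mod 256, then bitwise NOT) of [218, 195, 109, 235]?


Sum = 757 mod 256 = 245
Complement = 10

10


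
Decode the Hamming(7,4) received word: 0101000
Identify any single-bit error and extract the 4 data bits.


Syndrome = 6: error at position 6

Data: 0010 (corrected bit 6)


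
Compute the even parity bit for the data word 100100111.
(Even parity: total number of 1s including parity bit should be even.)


Number of 1s in data: 5
Parity bit: 1

1


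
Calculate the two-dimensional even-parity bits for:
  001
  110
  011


Row parities: 100
Column parities: 100

Row P: 100, Col P: 100, Corner: 1


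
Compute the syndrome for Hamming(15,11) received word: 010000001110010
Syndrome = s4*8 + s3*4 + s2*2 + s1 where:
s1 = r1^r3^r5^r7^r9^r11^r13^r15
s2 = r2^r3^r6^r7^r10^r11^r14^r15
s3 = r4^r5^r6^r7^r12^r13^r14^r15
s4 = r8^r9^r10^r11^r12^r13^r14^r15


s1=0, s2=0, s3=1, s4=0

Syndrome = 4 (error at position 4)


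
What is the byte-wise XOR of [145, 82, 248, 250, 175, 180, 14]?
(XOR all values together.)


XOR chain: 145 ^ 82 ^ 248 ^ 250 ^ 175 ^ 180 ^ 14 = 212

212


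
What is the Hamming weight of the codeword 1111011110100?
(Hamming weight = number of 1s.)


Counting 1s in 1111011110100

9


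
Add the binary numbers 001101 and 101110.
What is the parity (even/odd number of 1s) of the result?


001101 = 13
101110 = 46
Sum = 59 = 111011
1s count = 5

odd parity (5 ones in 111011)


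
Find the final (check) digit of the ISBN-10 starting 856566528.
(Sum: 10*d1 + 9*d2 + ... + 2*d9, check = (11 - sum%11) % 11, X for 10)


Weighted sum: 316
316 mod 11 = 8

Check digit: 3


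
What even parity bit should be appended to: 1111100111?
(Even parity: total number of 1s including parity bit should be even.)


Number of 1s in data: 8
Parity bit: 0

0


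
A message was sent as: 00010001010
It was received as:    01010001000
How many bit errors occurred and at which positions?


XOR: 01000000010

2 error(s) at position(s): 1, 9


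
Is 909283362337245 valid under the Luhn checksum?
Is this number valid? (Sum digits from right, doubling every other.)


Luhn sum = 73
73 mod 10 = 3

Invalid (Luhn sum mod 10 = 3)


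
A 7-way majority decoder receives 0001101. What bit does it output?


Ones: 3 out of 7
Threshold: 4

0 (3/7 voted 1)


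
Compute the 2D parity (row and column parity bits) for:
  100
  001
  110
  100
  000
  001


Row parities: 110101
Column parities: 110

Row P: 110101, Col P: 110, Corner: 0


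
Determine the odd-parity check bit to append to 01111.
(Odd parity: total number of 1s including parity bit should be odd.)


Number of 1s in data: 4
Parity bit: 1

1


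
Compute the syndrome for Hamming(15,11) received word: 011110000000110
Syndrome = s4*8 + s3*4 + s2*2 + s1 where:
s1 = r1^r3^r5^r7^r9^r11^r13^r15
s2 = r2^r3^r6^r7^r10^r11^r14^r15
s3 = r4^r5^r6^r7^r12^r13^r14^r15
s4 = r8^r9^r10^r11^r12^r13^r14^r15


s1=1, s2=1, s3=0, s4=0

Syndrome = 3 (error at position 3)


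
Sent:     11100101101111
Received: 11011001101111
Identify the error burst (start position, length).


XOR: 00111100000000

Burst at position 2, length 4


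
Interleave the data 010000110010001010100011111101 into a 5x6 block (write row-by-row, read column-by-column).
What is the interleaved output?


Matrix:
  010000
  110010
  001010
  100011
  111101
Read columns: 010111100100101000010111000011

010111100100101000010111000011


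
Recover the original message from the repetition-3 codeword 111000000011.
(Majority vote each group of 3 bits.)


Groups: 111, 000, 000, 011
Majority votes: 1001

1001


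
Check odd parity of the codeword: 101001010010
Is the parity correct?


Number of 1s: 5

Yes, parity is correct (5 ones)


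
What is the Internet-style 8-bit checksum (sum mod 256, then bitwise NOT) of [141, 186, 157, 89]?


Sum = 573 mod 256 = 61
Complement = 194

194


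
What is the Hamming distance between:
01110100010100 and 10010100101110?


XOR: 11100000111010
Count of 1s: 7

7


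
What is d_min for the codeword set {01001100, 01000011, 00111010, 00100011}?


Comparing all pairs, minimum distance: 2
Can detect 1 errors, correct 0 errors

2


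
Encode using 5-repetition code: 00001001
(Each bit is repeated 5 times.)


Each bit -> 5 copies

0000000000000000000011111000000000011111


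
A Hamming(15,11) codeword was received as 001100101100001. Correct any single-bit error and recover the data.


Syndrome = 12: error at position 12

Data: 10011101001 (corrected bit 12)


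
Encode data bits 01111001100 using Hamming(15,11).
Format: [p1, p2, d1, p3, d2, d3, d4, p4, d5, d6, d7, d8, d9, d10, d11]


Parity bits: p1=0, p2=0, p3=1, p4=1

000111111001100


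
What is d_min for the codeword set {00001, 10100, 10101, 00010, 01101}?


Comparing all pairs, minimum distance: 1
Can detect 0 errors, correct 0 errors

1


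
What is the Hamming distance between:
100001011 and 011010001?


XOR: 111011010
Count of 1s: 6

6


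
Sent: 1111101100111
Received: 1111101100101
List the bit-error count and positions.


XOR: 0000000000010

1 error(s) at position(s): 11


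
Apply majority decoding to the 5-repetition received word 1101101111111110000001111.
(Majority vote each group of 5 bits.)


Groups: 11011, 01111, 11111, 00000, 01111
Majority votes: 11101

11101


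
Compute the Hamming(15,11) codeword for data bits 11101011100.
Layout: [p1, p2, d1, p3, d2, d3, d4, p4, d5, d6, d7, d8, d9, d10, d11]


Parity bits: p1=1, p2=1, p3=0, p4=0

111011001011100


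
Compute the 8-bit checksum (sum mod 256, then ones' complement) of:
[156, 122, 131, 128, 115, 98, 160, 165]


Sum = 1075 mod 256 = 51
Complement = 204

204


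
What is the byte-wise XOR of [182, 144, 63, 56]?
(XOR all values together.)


XOR chain: 182 ^ 144 ^ 63 ^ 56 = 33

33


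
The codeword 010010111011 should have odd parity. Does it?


Number of 1s: 7

Yes, parity is correct (7 ones)


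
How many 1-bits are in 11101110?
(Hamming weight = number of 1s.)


Counting 1s in 11101110

6


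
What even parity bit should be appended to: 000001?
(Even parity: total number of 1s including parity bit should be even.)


Number of 1s in data: 1
Parity bit: 1

1


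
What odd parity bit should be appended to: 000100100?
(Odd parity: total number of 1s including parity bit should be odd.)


Number of 1s in data: 2
Parity bit: 1

1


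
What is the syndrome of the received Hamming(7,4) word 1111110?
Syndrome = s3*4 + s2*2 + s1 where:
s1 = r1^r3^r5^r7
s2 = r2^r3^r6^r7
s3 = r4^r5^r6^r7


s1=1, s2=1, s3=1

Syndrome = 7 (error at position 7)


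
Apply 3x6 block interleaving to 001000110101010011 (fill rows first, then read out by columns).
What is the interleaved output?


Matrix:
  001000
  110101
  010011
Read columns: 010011100010001011

010011100010001011


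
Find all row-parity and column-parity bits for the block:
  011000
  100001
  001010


Row parities: 000
Column parities: 110011

Row P: 000, Col P: 110011, Corner: 0


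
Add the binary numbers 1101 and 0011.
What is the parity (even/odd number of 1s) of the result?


1101 = 13
0011 = 3
Sum = 16 = 10000
1s count = 1

odd parity (1 ones in 10000)


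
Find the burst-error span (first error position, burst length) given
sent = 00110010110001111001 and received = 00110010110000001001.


XOR: 00000000000001110000

Burst at position 13, length 3


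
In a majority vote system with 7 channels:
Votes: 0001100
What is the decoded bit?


Ones: 2 out of 7
Threshold: 4

0 (2/7 voted 1)


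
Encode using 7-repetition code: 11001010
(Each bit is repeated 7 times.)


Each bit -> 7 copies

11111111111111000000000000001111111000000011111110000000


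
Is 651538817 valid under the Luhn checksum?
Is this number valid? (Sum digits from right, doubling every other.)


Luhn sum = 36
36 mod 10 = 6

Invalid (Luhn sum mod 10 = 6)


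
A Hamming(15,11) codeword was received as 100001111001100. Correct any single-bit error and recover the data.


Syndrome = 0: no error detected

Data: 00111001100 (no errors)


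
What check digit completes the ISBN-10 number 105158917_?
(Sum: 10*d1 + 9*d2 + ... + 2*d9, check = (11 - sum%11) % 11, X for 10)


Weighted sum: 180
180 mod 11 = 4

Check digit: 7


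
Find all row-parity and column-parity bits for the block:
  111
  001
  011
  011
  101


Row parities: 11000
Column parities: 011

Row P: 11000, Col P: 011, Corner: 0


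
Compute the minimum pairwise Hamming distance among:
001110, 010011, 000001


Comparing all pairs, minimum distance: 2
Can detect 1 errors, correct 0 errors

2


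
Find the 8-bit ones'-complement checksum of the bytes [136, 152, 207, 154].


Sum = 649 mod 256 = 137
Complement = 118

118


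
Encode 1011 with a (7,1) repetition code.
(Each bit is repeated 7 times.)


Each bit -> 7 copies

1111111000000011111111111111


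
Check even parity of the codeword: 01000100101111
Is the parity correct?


Number of 1s: 7

No, parity error (7 ones)


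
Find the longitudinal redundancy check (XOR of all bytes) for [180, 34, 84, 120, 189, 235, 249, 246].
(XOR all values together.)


XOR chain: 180 ^ 34 ^ 84 ^ 120 ^ 189 ^ 235 ^ 249 ^ 246 = 227

227


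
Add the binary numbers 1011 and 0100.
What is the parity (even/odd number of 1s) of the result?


1011 = 11
0100 = 4
Sum = 15 = 1111
1s count = 4

even parity (4 ones in 1111)


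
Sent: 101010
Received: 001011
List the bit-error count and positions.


XOR: 100001

2 error(s) at position(s): 0, 5


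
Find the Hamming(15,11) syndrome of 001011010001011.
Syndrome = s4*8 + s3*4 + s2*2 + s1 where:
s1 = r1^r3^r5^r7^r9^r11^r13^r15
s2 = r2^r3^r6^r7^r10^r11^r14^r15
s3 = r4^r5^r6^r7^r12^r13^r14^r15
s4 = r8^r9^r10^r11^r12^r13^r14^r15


s1=1, s2=0, s3=1, s4=0

Syndrome = 5 (error at position 5)


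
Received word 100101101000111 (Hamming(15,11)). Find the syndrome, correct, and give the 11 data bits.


Syndrome = 1: error at position 1

Data: 00111000111 (corrected bit 1)


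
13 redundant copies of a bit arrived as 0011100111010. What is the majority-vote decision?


Ones: 7 out of 13
Threshold: 7

1 (7/13 voted 1)


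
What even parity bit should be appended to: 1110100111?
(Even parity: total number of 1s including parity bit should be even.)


Number of 1s in data: 7
Parity bit: 1

1


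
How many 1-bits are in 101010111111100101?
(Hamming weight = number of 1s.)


Counting 1s in 101010111111100101

12


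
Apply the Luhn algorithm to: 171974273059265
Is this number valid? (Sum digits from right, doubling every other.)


Luhn sum = 65
65 mod 10 = 5

Invalid (Luhn sum mod 10 = 5)


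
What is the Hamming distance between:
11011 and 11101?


XOR: 00110
Count of 1s: 2

2


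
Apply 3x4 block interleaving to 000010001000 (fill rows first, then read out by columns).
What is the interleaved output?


Matrix:
  0000
  1000
  1000
Read columns: 011000000000

011000000000


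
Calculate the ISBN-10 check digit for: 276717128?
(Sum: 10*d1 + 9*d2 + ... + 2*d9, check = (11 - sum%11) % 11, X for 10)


Weighted sum: 247
247 mod 11 = 5

Check digit: 6


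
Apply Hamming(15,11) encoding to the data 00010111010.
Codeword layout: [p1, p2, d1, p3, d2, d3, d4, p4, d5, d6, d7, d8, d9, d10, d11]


Parity bits: p1=0, p2=0, p3=1, p4=0

000100100111010


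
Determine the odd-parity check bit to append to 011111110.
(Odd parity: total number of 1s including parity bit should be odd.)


Number of 1s in data: 7
Parity bit: 0

0


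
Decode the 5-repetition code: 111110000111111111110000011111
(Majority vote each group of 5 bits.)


Groups: 11111, 00001, 11111, 11111, 00000, 11111
Majority votes: 101101

101101


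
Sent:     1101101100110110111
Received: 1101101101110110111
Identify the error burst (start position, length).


XOR: 0000000001000000000

Burst at position 9, length 1


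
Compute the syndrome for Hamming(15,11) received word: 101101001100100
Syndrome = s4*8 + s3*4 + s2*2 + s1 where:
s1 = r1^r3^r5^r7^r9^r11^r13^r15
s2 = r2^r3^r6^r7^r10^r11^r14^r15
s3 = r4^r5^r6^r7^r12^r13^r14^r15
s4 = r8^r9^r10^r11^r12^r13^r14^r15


s1=0, s2=1, s3=1, s4=1

Syndrome = 14 (error at position 14)


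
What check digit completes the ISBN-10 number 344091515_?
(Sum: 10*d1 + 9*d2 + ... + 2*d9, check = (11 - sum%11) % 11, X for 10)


Weighted sum: 190
190 mod 11 = 3

Check digit: 8


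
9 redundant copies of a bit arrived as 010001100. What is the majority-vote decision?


Ones: 3 out of 9
Threshold: 5

0 (3/9 voted 1)


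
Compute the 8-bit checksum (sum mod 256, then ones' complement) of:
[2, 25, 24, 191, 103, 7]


Sum = 352 mod 256 = 96
Complement = 159

159


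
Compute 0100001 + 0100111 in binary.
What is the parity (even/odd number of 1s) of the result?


0100001 = 33
0100111 = 39
Sum = 72 = 1001000
1s count = 2

even parity (2 ones in 1001000)


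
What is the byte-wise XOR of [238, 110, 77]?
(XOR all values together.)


XOR chain: 238 ^ 110 ^ 77 = 205

205


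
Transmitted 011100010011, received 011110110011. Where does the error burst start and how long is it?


XOR: 000010100000

Burst at position 4, length 3


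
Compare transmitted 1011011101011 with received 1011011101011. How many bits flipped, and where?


XOR: 0000000000000

0 errors (received matches sent)


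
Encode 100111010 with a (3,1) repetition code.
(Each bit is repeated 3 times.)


Each bit -> 3 copies

111000000111111111000111000


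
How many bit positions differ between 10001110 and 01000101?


XOR: 11001011
Count of 1s: 5

5


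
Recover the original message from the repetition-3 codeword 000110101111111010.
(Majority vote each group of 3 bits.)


Groups: 000, 110, 101, 111, 111, 010
Majority votes: 011110

011110


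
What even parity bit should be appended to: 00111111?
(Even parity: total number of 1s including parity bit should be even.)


Number of 1s in data: 6
Parity bit: 0

0


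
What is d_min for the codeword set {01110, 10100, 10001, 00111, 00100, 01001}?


Comparing all pairs, minimum distance: 1
Can detect 0 errors, correct 0 errors

1


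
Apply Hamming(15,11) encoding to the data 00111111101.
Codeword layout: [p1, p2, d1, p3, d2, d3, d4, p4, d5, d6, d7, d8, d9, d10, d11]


Parity bits: p1=1, p2=1, p3=1, p4=0

110101101111101


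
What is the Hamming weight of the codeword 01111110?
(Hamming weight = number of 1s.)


Counting 1s in 01111110

6


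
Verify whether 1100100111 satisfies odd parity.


Number of 1s: 6

No, parity error (6 ones)


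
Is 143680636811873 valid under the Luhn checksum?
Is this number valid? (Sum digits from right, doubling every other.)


Luhn sum = 67
67 mod 10 = 7

Invalid (Luhn sum mod 10 = 7)


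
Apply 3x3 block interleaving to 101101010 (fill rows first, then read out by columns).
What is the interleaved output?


Matrix:
  101
  101
  010
Read columns: 110001110

110001110


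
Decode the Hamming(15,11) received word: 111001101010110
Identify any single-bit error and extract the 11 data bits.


Syndrome = 0: no error detected

Data: 10111010110 (no errors)


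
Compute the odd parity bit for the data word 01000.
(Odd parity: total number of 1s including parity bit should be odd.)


Number of 1s in data: 1
Parity bit: 0

0


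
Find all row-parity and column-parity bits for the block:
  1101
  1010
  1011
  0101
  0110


Row parities: 10100
Column parities: 1111

Row P: 10100, Col P: 1111, Corner: 0


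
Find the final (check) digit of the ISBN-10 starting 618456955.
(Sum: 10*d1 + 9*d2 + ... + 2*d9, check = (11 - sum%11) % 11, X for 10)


Weighted sum: 282
282 mod 11 = 7

Check digit: 4


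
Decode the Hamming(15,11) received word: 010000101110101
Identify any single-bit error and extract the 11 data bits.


Syndrome = 15: error at position 15

Data: 00011110100 (corrected bit 15)


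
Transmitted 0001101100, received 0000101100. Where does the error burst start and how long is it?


XOR: 0001000000

Burst at position 3, length 1


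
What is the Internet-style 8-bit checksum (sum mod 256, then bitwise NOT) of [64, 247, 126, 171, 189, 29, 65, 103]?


Sum = 994 mod 256 = 226
Complement = 29

29


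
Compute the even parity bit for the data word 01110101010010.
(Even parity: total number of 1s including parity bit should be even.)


Number of 1s in data: 7
Parity bit: 1

1


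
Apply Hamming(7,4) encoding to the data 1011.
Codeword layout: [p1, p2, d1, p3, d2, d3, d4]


Parity bits: p1=0, p2=1, p3=0

0110011


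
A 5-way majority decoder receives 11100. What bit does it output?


Ones: 3 out of 5
Threshold: 3

1 (3/5 voted 1)


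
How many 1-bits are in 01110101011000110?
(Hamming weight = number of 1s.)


Counting 1s in 01110101011000110

9


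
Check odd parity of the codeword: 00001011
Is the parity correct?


Number of 1s: 3

Yes, parity is correct (3 ones)


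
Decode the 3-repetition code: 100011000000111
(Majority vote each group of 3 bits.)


Groups: 100, 011, 000, 000, 111
Majority votes: 01001

01001


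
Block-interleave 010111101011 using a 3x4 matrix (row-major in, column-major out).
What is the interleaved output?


Matrix:
  0101
  1110
  1011
Read columns: 011110011101

011110011101


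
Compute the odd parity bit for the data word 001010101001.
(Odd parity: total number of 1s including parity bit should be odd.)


Number of 1s in data: 5
Parity bit: 0

0


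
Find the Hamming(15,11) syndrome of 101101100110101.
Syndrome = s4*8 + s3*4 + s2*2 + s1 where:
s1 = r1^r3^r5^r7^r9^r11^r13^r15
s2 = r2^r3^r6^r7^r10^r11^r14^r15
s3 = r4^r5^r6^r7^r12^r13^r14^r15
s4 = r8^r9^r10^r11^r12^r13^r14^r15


s1=0, s2=0, s3=1, s4=0

Syndrome = 4 (error at position 4)


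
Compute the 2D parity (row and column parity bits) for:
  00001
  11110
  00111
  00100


Row parities: 1011
Column parities: 11100

Row P: 1011, Col P: 11100, Corner: 1


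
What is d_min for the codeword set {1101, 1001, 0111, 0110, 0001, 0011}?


Comparing all pairs, minimum distance: 1
Can detect 0 errors, correct 0 errors

1


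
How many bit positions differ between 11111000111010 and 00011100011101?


XOR: 11100100100111
Count of 1s: 8

8


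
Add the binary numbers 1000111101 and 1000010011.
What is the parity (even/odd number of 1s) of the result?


1000111101 = 573
1000010011 = 531
Sum = 1104 = 10001010000
1s count = 3

odd parity (3 ones in 10001010000)


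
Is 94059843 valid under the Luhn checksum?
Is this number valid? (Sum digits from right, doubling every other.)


Luhn sum = 46
46 mod 10 = 6

Invalid (Luhn sum mod 10 = 6)


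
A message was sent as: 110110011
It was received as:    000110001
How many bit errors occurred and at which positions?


XOR: 110000010

3 error(s) at position(s): 0, 1, 7


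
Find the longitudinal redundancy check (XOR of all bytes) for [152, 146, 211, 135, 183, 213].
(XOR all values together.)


XOR chain: 152 ^ 146 ^ 211 ^ 135 ^ 183 ^ 213 = 60

60


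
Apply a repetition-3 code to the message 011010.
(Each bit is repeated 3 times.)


Each bit -> 3 copies

000111111000111000


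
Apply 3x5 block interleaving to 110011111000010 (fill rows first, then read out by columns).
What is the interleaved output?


Matrix:
  11001
  11110
  00010
Read columns: 110110010011100

110110010011100


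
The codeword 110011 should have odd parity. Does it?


Number of 1s: 4

No, parity error (4 ones)


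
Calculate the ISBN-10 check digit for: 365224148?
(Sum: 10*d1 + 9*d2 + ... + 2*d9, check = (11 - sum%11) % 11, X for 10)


Weighted sum: 202
202 mod 11 = 4

Check digit: 7


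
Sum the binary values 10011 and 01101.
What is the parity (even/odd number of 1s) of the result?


10011 = 19
01101 = 13
Sum = 32 = 100000
1s count = 1

odd parity (1 ones in 100000)


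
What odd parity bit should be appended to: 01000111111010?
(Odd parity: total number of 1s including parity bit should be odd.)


Number of 1s in data: 8
Parity bit: 1

1


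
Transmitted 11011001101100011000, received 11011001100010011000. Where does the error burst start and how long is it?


XOR: 00000000001110000000

Burst at position 10, length 3


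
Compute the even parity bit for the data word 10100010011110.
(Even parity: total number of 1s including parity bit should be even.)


Number of 1s in data: 7
Parity bit: 1

1


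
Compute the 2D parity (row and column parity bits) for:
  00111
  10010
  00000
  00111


Row parities: 1001
Column parities: 10010

Row P: 1001, Col P: 10010, Corner: 0


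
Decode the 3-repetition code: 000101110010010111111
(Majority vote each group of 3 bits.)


Groups: 000, 101, 110, 010, 010, 111, 111
Majority votes: 0110011

0110011


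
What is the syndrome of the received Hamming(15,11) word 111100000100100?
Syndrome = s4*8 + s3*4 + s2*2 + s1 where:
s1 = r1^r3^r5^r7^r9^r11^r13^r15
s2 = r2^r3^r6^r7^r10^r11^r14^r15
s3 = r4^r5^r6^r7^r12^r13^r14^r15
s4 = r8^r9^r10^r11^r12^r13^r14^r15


s1=1, s2=1, s3=0, s4=0

Syndrome = 3 (error at position 3)


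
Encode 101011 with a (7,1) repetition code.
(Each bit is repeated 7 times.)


Each bit -> 7 copies

111111100000001111111000000011111111111111


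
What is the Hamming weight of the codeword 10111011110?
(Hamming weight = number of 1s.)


Counting 1s in 10111011110

8


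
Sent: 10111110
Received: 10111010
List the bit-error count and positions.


XOR: 00000100

1 error(s) at position(s): 5


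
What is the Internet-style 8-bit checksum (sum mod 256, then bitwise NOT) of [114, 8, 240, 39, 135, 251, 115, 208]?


Sum = 1110 mod 256 = 86
Complement = 169

169


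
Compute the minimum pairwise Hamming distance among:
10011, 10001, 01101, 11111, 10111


Comparing all pairs, minimum distance: 1
Can detect 0 errors, correct 0 errors

1


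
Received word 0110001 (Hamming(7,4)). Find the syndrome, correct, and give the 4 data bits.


Syndrome = 6: error at position 6

Data: 1011 (corrected bit 6)


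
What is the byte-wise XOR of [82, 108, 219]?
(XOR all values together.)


XOR chain: 82 ^ 108 ^ 219 = 229

229


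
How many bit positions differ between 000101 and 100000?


XOR: 100101
Count of 1s: 3

3


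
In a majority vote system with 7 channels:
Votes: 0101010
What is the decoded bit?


Ones: 3 out of 7
Threshold: 4

0 (3/7 voted 1)


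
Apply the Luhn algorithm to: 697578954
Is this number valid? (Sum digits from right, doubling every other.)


Luhn sum = 51
51 mod 10 = 1

Invalid (Luhn sum mod 10 = 1)


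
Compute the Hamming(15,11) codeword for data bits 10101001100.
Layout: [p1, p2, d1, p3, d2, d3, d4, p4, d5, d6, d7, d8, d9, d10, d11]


Parity bits: p1=1, p2=0, p3=1, p4=1

101101011001100


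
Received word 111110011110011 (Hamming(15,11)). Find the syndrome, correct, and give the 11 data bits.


Syndrome = 0: no error detected

Data: 11001110011 (no errors)


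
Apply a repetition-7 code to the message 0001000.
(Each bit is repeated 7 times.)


Each bit -> 7 copies

0000000000000000000001111111000000000000000000000


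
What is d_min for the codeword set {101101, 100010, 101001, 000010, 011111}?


Comparing all pairs, minimum distance: 1
Can detect 0 errors, correct 0 errors

1


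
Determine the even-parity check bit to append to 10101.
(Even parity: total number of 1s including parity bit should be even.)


Number of 1s in data: 3
Parity bit: 1

1
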